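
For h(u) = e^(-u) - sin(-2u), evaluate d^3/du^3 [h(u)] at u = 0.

Expand each term separately and add.
The coefficient of u^3 in the expansion is -3/2, so h′′′(0) = 3! * (-3/2) = -9.

-9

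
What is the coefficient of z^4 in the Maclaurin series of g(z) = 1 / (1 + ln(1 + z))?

Write 1/(1+u) = 1 - u + u^2 - u^3 + ... and substitute the series for u.
g(0) = 1
g′(0) = -1
g′′(0) = 3
g′′′(0) = -14
g^(4)(0) = 88
The Taylor polynomial is Σ g^(k)(0)/k! · z^k.

11/3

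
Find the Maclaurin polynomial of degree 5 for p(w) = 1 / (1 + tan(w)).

Write 1/(1+u) = 1 - u + u^2 - u^3 + ... and substitute the series for u.
p(0) = 1
p′(0) = -1
p′′(0) = 2
p′′′(0) = -8
p^(4)(0) = 40
p^(5)(0) = -256
The Taylor polynomial is Σ p^(k)(0)/k! · w^k.

-32*w^5/15 + 5*w^4/3 - 4*w^3/3 + w^2 - w + 1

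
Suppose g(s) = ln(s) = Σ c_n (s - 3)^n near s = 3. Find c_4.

-1/324

g(3) = ln(3)
g′(3) = 1/3
g′′(3) = -1/9
g′′′(3) = 2/27
g^(4)(3) = -2/27
So c_4 = g^(4)(3)/4! = -1/324.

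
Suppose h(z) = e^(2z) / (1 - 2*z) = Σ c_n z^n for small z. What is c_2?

Multiply the numerator's expansion by the denominator's geometric series.
h(0) = 1
h′(0) = 4
h′′(0) = 20
Dividing each by k! gives the coefficients c_0, ..., c_2.

10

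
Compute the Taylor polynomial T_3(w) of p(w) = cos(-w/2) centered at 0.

[w^0] = 1;  [w^1] = 0;  [w^2] = -1/8;  [w^3] = 0.

1 - w^2/8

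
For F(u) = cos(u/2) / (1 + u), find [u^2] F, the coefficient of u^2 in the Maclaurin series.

7/8

Write out both Maclaurin series and multiply, keeping only the needed powers.
F(0) = 1
F′(0) = -1
F′′(0) = 7/4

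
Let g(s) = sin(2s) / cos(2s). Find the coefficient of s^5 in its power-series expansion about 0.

64/15

Write the quotient as an unknown series and match coefficients against numerator = denominator · series.
g(0) = 0
g′(0) = 2
g′′(0) = 0
g′′′(0) = 16
g^(4)(0) = 0
g^(5)(0) = 512
So c_5 = g^(5)(0)/5! = 64/15.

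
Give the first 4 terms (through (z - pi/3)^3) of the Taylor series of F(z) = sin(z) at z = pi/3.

F(pi/3) = sqrt(3)/2
F′(pi/3) = 1/2
F′′(pi/3) = -sqrt(3)/2
F′′′(pi/3) = -1/2
Dividing each by k! gives the coefficients c_0, ..., c_3.

-(z - pi/3)^3/12 - sqrt(3)*(z - pi/3)^2/4 + (z - pi/3)/2 + sqrt(3)/2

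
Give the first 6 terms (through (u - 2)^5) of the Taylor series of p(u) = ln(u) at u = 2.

(u - 2)^5/160 - (u - 2)^4/64 + (u - 2)^3/24 - (u - 2)^2/8 + (u - 2)/2 + ln(2)

Differentiate repeatedly and evaluate at the center.
p(2) = ln(2)
p′(2) = 1/2
p′′(2) = -1/4
p′′′(2) = 1/4
p^(4)(2) = -3/8
p^(5)(2) = 3/4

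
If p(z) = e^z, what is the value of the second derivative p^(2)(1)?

e

The coefficient of (z - 1)^2 in the expansion is e/2, so p′′(1) = 2! * (e/2) = e.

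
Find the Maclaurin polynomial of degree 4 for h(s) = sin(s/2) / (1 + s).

Write out both Maclaurin series and multiply, keeping only the needed powers.
h(0) = 0
h′(0) = 1/2
h′′(0) = -1
h′′′(0) = 23/8
h^(4)(0) = -23/2
The Taylor polynomial is Σ h^(k)(0)/k! · s^k.

-23*s^4/48 + 23*s^3/48 - s^2/2 + s/2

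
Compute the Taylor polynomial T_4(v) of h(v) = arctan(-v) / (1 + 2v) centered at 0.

22*v^4/3 - 11*v^3/3 + 2*v^2 - v

Write out both Maclaurin series and multiply, keeping only the needed powers.
h(0) = 0
h′(0) = -1
h′′(0) = 4
h′′′(0) = -22
h^(4)(0) = 176
Dividing each by k! gives the coefficients c_0, ..., c_4.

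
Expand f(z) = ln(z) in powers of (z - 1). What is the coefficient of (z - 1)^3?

f(1) = 0
f′(1) = 1
f′′(1) = -1
f′′′(1) = 2
Dividing each by k! gives the coefficients c_0, ..., c_3.

1/3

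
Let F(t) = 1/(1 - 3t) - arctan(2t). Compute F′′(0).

18

Expand each term separately and add.
From the series, [t^2] F = 9; multiply by 2! = 2 to get 18.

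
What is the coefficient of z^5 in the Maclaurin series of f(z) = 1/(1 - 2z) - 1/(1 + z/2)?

Add the two expansions coefficient-wise.
So c_5 = f^(5)(0)/5! = 1025/32.

1025/32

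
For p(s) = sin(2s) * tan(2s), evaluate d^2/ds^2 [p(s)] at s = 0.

Expand each factor separately, then convolve coefficients.
From the series, [s^2] p = 4; multiply by 2! = 2 to get 8.

8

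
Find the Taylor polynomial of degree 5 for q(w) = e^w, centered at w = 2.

(w - 2)^5*e^(2)/120 + (w - 2)^4*e^(2)/24 + (w - 2)^3*e^(2)/6 + (w - 2)^2*e^(2)/2 + (w - 2)*e^(2) + e^(2)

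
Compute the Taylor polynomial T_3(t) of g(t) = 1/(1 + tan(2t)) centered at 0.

-32*t^3/3 + 4*t^2 - 2*t + 1

Substitute the inner expansion into the outer series and collect powers.
[t^0] = 1;  [t^1] = -2;  [t^2] = 4;  [t^3] = -32/3.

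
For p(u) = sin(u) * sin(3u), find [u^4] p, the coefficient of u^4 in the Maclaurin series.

Take the Cauchy product of the two expansions.
p(0) = 0
p′(0) = 0
p′′(0) = 6
p′′′(0) = 0
p^(4)(0) = -120

-5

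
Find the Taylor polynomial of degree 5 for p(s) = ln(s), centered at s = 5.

Compute the successive derivatives at the expansion point and divide by k!.
p(5) = ln(5)
p′(5) = 1/5
p′′(5) = -1/25
p′′′(5) = 2/125
p^(4)(5) = -6/625
p^(5)(5) = 24/3125

(s - 5)^5/15625 - (s - 5)^4/2500 + (s - 5)^3/375 - (s - 5)^2/50 + (s - 5)/5 + ln(5)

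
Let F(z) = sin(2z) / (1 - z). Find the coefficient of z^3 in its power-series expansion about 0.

2/3

Expand 1/(denominator) as a geometric series and multiply by the numerator's series.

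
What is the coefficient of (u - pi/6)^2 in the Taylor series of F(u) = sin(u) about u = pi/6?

-1/4

Compute the successive derivatives at the expansion point and divide by k!.
[(u - pi/6)^0] = 1/2;  [(u - pi/6)^1] = sqrt(3)/2;  [(u - pi/6)^2] = -1/4.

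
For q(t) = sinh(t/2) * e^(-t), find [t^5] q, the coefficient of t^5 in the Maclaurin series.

Multiply the two series term by term and collect like powers.
q(0) = 0
q′(0) = 1/2
q′′(0) = -1
q′′′(0) = 13/8
q^(4)(0) = -5/2
q^(5)(0) = 121/32
So c_5 = q^(5)(0)/5! = 121/3840.

121/3840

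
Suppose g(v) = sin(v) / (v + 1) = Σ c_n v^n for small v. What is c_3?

5/6

Expand 1/(denominator) as a geometric series and multiply by the numerator's series.
g(0) = 0
g′(0) = 1
g′′(0) = -2
g′′′(0) = 5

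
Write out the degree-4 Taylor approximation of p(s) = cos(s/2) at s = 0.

s^4/384 - s^2/8 + 1

Apply the Taylor formula c_k = f^(k)(a)/k!.
p(0) = 1
p′(0) = 0
p′′(0) = -1/4
p′′′(0) = 0
p^(4)(0) = 1/16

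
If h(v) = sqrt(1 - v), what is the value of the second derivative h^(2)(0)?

-1/4

The coefficient of v^2 in the expansion is -1/8, so h′′(0) = 2! * (-1/8) = -1/4.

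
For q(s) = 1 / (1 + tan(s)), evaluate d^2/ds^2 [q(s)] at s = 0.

Use the geometric series for the reciprocal, then substitute.
The coefficient of s^2 in the expansion is 1, so q′′(0) = 2! * (1) = 2.

2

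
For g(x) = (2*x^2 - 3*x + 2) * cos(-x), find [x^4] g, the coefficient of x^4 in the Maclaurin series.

Shift and add copies of the series according to the polynomial's terms.
[x^0] = 2;  [x^1] = -3;  [x^2] = 1;  [x^3] = 3/2;  [x^4] = -11/12.

-11/12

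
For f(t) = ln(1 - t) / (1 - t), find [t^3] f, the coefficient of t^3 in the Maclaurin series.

-11/6

Expand 1/(denominator) as a geometric series and multiply by the numerator's series.
[t^0] = 0;  [t^1] = -1;  [t^2] = -3/2;  [t^3] = -11/6.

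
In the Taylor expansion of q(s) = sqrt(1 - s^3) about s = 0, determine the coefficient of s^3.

q(0) = 1
q′(0) = 0
q′′(0) = 0
q′′′(0) = -3

-1/2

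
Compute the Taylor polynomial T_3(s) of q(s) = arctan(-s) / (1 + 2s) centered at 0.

Write out both Maclaurin series and multiply, keeping only the needed powers.
[s^0] = 0;  [s^1] = -1;  [s^2] = 2;  [s^3] = -11/3.

-11*s^3/3 + 2*s^2 - s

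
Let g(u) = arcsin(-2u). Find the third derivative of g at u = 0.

-8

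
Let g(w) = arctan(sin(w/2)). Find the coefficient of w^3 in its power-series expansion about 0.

-1/16

Plug the Maclaurin series of the inner function into that of the outer and collect terms.
[w^0] = 0;  [w^1] = 1/2;  [w^2] = 0;  [w^3] = -1/16.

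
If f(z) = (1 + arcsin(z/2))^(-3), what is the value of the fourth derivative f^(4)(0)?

51/2

Let u equal the inner series; expand the outer function in u and truncate.
From the series, [z^4] f = 17/16; multiply by 4! = 24 to get 51/2.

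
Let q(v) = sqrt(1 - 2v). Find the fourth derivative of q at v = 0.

From the series, [v^4] q = -5/8; multiply by 4! = 24 to get -15.

-15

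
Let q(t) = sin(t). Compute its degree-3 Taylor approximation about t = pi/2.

1 - (t - pi/2)^2/2

Differentiate repeatedly and evaluate at the center.
[(t - pi/2)^0] = 1;  [(t - pi/2)^1] = 0;  [(t - pi/2)^2] = -1/2;  [(t - pi/2)^3] = 0.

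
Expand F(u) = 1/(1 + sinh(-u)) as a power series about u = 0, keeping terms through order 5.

Plug the Maclaurin series of the inner function into that of the outer and collect terms.
[u^0] = 1;  [u^1] = 1;  [u^2] = 1;  [u^3] = 7/6;  [u^4] = 4/3;  [u^5] = 181/120.

181*u^5/120 + 4*u^4/3 + 7*u^3/6 + u^2 + u + 1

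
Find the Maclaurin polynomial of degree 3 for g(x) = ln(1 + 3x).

9*x^3 - 9*x^2/2 + 3*x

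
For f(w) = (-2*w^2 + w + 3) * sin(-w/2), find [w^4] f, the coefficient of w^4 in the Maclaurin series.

1/48

Shift and add copies of the series according to the polynomial's terms.
[w^0] = 0;  [w^1] = -3/2;  [w^2] = -1/2;  [w^3] = 17/16;  [w^4] = 1/48.
So c_4 = f^(4)(0)/4! = 1/48.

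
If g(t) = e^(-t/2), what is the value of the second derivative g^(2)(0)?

1/4

Differentiate repeatedly and evaluate at the center.
From the series, [t^2] g = 1/8; multiply by 2! = 2 to get 1/4.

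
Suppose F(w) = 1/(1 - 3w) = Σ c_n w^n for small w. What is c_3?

F(0) = 1
F′(0) = 3
F′′(0) = 18
F′′′(0) = 162

27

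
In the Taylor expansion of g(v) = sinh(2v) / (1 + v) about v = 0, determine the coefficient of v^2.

-2

Take the Cauchy product of the two expansions.
g(0) = 0
g′(0) = 2
g′′(0) = -4
So c_2 = g′′(0)/2! = -2.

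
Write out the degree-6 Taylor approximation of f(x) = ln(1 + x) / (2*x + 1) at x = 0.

Expand 1/(denominator) as a geometric series and multiply by the numerator's series.
f(0) = 0
f′(0) = 1
f′′(0) = -5
f′′′(0) = 32
f^(4)(0) = -262
f^(5)(0) = 2644
f^(6)(0) = -31848
Dividing each by k! gives the coefficients c_0, ..., c_6.

-1327*x^6/30 + 661*x^5/30 - 131*x^4/12 + 16*x^3/3 - 5*x^2/2 + x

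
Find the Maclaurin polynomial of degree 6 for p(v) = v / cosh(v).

5*v^5/24 - v^3/2 + v

Divide the numerator series by the denominator series (power-series long division).
[v^0] = 0;  [v^1] = 1;  [v^2] = 0;  [v^3] = -1/2;  [v^4] = 0;  [v^5] = 5/24;  [v^6] = 0.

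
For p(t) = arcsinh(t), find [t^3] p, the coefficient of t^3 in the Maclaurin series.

p(0) = 0
p′(0) = 1
p′′(0) = 0
p′′′(0) = -1
The Taylor polynomial is Σ p^(k)(0)/k! · t^k.

-1/6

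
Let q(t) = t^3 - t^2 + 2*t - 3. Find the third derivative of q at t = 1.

Compute the successive derivatives at the expansion point and divide by k!.
The coefficient of (t - 1)^3 in the expansion is 1, so q′′′(1) = 3! * (1) = 6.

6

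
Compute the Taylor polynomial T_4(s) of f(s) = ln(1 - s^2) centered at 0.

-s^4/2 - s^2

f(0) = 0
f′(0) = 0
f′′(0) = -2
f′′′(0) = 0
f^(4)(0) = -12
Dividing each by k! gives the coefficients c_0, ..., c_4.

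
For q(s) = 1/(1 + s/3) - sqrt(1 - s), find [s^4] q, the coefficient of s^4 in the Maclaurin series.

Add the two expansions coefficient-wise.
q(0) = 0
q′(0) = 1/6
q′′(0) = 17/36
q′′′(0) = 11/72
q^(4)(0) = 533/432
Dividing each by k! gives the coefficients c_0, ..., c_4.

533/10368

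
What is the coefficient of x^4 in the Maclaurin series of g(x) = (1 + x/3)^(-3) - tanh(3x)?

Combine the two series term by term.
So c_4 = g^(4)(0)/4! = 5/27.

5/27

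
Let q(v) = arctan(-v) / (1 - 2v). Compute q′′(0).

-4

Take the Cauchy product of the two expansions.
The coefficient of v^2 in the expansion is -2, so q′′(0) = 2! * (-2) = -4.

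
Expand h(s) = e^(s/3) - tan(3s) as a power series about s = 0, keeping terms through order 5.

-944783*s^5/29160 + s^4/1944 - 1457*s^3/162 + s^2/18 - 8*s/3 + 1

Combine the two series term by term.
h(0) = 1
h′(0) = -8/3
h′′(0) = 1/9
h′′′(0) = -1457/27
h^(4)(0) = 1/81
h^(5)(0) = -944783/243
Dividing each by k! gives the coefficients c_0, ..., c_5.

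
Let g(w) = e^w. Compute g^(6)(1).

e

The coefficient of (w - 1)^6 in the expansion is e/720, so g^(6)(1) = 6! * (e/720) = e.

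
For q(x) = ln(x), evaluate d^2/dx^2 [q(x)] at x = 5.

The coefficient of (x - 5)^2 in the expansion is -1/50, so q′′(5) = 2! * (-1/50) = -1/25.

-1/25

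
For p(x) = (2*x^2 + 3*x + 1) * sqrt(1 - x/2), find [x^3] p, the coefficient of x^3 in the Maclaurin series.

-77/128

Multiply each power in the prefactor through the base expansion.
So c_3 = p′′′(0)/3! = -77/128.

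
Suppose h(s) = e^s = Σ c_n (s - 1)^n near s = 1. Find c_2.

Differentiate repeatedly and evaluate at the center.

e/2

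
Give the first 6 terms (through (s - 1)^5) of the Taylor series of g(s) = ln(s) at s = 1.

(s - 1)^5/5 - (s - 1)^4/4 + (s - 1)^3/3 - (s - 1)^2/2 + (s - 1)

g(1) = 0
g′(1) = 1
g′′(1) = -1
g′′′(1) = 2
g^(4)(1) = -6
g^(5)(1) = 24
Then c_k = g^(k)(1)/k! gives each Taylor coefficient.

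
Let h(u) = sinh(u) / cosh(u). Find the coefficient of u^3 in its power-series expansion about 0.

-1/3

Write the quotient as an unknown series and match coefficients against numerator = denominator · series.
h(0) = 0
h′(0) = 1
h′′(0) = 0
h′′′(0) = -2
The Taylor polynomial is Σ h^(k)(0)/k! · u^k.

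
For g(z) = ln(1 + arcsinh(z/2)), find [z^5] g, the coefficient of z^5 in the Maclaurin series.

Plug the Maclaurin series of the inner function into that of the outer and collect terms.
g(0) = 0
g′(0) = 1/2
g′′(0) = -1/4
g′′′(0) = 1/8
g^(4)(0) = -1/8
g^(5)(0) = 13/32
Dividing each by k! gives the coefficients c_0, ..., c_5.

13/3840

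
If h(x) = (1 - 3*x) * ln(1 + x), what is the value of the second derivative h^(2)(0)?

-7

Distribute the polynomial across the series and collect like powers.
From the series, [x^2] h = -7/2; multiply by 2! = 2 to get -7.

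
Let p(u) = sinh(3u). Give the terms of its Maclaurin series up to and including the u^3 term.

9*u^3/2 + 3*u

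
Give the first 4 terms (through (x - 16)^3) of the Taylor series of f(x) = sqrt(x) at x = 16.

f(16) = 4
f′(16) = 1/8
f′′(16) = -1/256
f′′′(16) = 3/8192
The Taylor polynomial is Σ f^(k)(16)/k! · (x - 16)^k.

(x - 16)^3/16384 - (x - 16)^2/512 + (x - 16)/8 + 4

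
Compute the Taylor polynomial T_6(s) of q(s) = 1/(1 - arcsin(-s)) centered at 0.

83*s^6/45 - 63*s^5/40 + 4*s^4/3 - 7*s^3/6 + s^2 - s + 1

Let u equal the inner series; expand the outer function in u and truncate.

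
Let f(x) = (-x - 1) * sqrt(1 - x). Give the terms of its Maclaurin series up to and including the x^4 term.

13*x^4/128 + 3*x^3/16 + 5*x^2/8 - x/2 - 1

Distribute the polynomial across the series and collect like powers.
f(0) = -1
f′(0) = -1/2
f′′(0) = 5/4
f′′′(0) = 9/8
f^(4)(0) = 39/16
Dividing each by k! gives the coefficients c_0, ..., c_4.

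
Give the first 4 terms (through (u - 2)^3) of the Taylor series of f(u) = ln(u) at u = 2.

[(u - 2)^0] = ln(2);  [(u - 2)^1] = 1/2;  [(u - 2)^2] = -1/8;  [(u - 2)^3] = 1/24.

(u - 2)^3/24 - (u - 2)^2/8 + (u - 2)/2 + ln(2)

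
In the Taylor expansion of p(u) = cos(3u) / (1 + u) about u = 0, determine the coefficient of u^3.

7/2

Write out both Maclaurin series and multiply, keeping only the needed powers.
p(0) = 1
p′(0) = -1
p′′(0) = -7
p′′′(0) = 21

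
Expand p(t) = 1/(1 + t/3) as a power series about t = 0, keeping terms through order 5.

-t^5/243 + t^4/81 - t^3/27 + t^2/9 - t/3 + 1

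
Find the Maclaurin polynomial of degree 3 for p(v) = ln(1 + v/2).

p(0) = 0
p′(0) = 1/2
p′′(0) = -1/4
p′′′(0) = 1/4
Then c_k = p^(k)(0)/k! gives each Taylor coefficient.

v^3/24 - v^2/8 + v/2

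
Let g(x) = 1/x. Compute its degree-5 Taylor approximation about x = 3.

-(x - 3)^5/729 + (x - 3)^4/243 - (x - 3)^3/81 + (x - 3)^2/27 - (x - 3)/9 + 1/3

Differentiate repeatedly and evaluate at the center.
[(x - 3)^0] = 1/3;  [(x - 3)^1] = -1/9;  [(x - 3)^2] = 1/27;  [(x - 3)^3] = -1/81;  [(x - 3)^4] = 1/243;  [(x - 3)^5] = -1/729.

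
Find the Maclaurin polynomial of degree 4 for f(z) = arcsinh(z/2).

f(0) = 0
f′(0) = 1/2
f′′(0) = 0
f′′′(0) = -1/8
f^(4)(0) = 0

-z^3/48 + z/2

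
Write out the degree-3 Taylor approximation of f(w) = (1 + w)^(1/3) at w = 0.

5*w^3/81 - w^2/9 + w/3 + 1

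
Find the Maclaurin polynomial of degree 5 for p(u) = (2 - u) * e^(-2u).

-6*u^5/5 + 8*u^4/3 - 14*u^3/3 + 6*u^2 - 5*u + 2

Distribute the polynomial across the series and collect like powers.
[u^0] = 2;  [u^1] = -5;  [u^2] = 6;  [u^3] = -14/3;  [u^4] = 8/3;  [u^5] = -6/5.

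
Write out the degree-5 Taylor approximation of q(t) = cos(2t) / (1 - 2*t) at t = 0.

52*t^5/3 + 26*t^4/3 + 4*t^3 + 2*t^2 + 2*t + 1

Use 1/(1 - r) = Σ r^k on the denominator, then take the Cauchy product.
[t^0] = 1;  [t^1] = 2;  [t^2] = 2;  [t^3] = 4;  [t^4] = 26/3;  [t^5] = 52/3.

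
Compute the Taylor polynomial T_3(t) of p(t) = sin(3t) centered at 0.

-9*t^3/2 + 3*t

p(0) = 0
p′(0) = 3
p′′(0) = 0
p′′′(0) = -27
The Taylor polynomial is Σ p^(k)(0)/k! · t^k.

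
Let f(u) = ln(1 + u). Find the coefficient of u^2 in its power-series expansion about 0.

Use the known series and substitute for the argument.

-1/2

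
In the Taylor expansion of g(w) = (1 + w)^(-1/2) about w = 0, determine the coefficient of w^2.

Differentiate repeatedly and evaluate at the center.
[w^0] = 1;  [w^1] = -1/2;  [w^2] = 3/8.
So c_2 = g′′(0)/2! = 3/8.

3/8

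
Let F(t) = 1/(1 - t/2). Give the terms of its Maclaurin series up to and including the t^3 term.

t^3/8 + t^2/4 + t/2 + 1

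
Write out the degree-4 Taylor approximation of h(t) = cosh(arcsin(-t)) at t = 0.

Let u equal the inner series; expand the outer function in u and truncate.
[t^0] = 1;  [t^1] = 0;  [t^2] = 1/2;  [t^3] = 0;  [t^4] = 5/24.

5*t^4/24 + t^2/2 + 1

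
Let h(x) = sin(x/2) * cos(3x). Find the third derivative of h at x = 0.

Write out both Maclaurin series and multiply, keeping only the needed powers.
The coefficient of x^3 in the expansion is -109/48, so h′′′(0) = 3! * (-109/48) = -109/8.

-109/8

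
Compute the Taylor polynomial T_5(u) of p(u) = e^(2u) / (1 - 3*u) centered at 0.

Use 1/(1 - r) = Σ r^k on the denominator, then take the Cauchy product.
p(0) = 1
p′(0) = 5
p′′(0) = 34
p′′′(0) = 314
p^(4)(0) = 3784
p^(5)(0) = 56792
Then c_k = p^(k)(0)/k! gives each Taylor coefficient.

7099*u^5/15 + 473*u^4/3 + 157*u^3/3 + 17*u^2 + 5*u + 1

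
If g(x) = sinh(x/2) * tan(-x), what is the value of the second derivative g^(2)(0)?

-1

Take the Cauchy product of the two expansions.
From the series, [x^2] g = -1/2; multiply by 2! = 2 to get -1.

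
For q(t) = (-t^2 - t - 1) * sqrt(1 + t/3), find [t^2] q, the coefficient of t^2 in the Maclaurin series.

Shift and add copies of the series according to the polynomial's terms.
q(0) = -1
q′(0) = -7/6
q′′(0) = -83/36
Then c_k = q^(k)(0)/k! gives each Taylor coefficient.

-83/72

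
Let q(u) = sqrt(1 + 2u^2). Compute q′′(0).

From the series, [u^2] q = 1; multiply by 2! = 2 to get 2.

2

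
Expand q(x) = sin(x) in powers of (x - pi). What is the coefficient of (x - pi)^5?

-1/120

q(pi) = 0
q′(pi) = -1
q′′(pi) = 0
q′′′(pi) = 1
q^(4)(pi) = 0
q^(5)(pi) = -1
So c_5 = q^(5)(pi)/5! = -1/120.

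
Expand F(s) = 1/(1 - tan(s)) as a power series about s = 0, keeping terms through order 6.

122*s^6/45 + 32*s^5/15 + 5*s^4/3 + 4*s^3/3 + s^2 + s + 1

Compose series: expand the inner function first, then feed it into the outer expansion.
F(0) = 1
F′(0) = 1
F′′(0) = 2
F′′′(0) = 8
F^(4)(0) = 40
F^(5)(0) = 256
F^(6)(0) = 1952
The Taylor polynomial is Σ F^(k)(0)/k! · s^k.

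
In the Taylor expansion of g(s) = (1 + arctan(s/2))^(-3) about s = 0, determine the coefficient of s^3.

-9/8

Compose series: expand the inner function first, then feed it into the outer expansion.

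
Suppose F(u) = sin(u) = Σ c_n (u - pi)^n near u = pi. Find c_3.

1/6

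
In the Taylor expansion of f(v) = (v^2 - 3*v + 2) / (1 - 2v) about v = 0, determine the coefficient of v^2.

Multiply each power in the prefactor through the base expansion.
f(0) = 2
f′(0) = 1
f′′(0) = 6
So c_2 = f′′(0)/2! = 3.

3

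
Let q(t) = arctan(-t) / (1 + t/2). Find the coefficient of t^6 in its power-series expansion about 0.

Write out both Maclaurin series and multiply, keeping only the needed powers.
So c_6 = q^(6)(0)/6! = 43/480.

43/480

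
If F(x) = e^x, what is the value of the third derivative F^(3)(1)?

From the series, [(x - 1)^3] F = e/6; multiply by 3! = 6 to get e.

e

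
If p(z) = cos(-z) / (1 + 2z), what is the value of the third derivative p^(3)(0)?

Expand each factor separately, then convolve coefficients.
The coefficient of z^3 in the expansion is -7, so p′′′(0) = 3! * (-7) = -42.

-42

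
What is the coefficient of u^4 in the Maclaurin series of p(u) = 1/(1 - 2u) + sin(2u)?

16

Expand each term separately and add.
So c_4 = p^(4)(0)/4! = 16.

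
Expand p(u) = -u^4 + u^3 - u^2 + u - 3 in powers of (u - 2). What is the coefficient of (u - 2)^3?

Apply the Taylor formula c_k = f^(k)(a)/k!.
[(u - 2)^0] = -13;  [(u - 2)^1] = -23;  [(u - 2)^2] = -19;  [(u - 2)^3] = -7.
So c_3 = p′′′(2)/3! = -7.

-7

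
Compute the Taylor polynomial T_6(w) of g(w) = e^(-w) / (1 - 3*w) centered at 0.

Expand 1/(denominator) as a geometric series and multiply by the numerator's series.
[w^0] = 1;  [w^1] = 2;  [w^2] = 13/2;  [w^3] = 58/3;  [w^4] = 1393/24;  [w^5] = 10447/60;  [w^6] = 376093/720.

376093*w^6/720 + 10447*w^5/60 + 1393*w^4/24 + 58*w^3/3 + 13*w^2/2 + 2*w + 1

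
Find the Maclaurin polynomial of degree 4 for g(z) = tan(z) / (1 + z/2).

Write out both Maclaurin series and multiply, keeping only the needed powers.
g(0) = 0
g′(0) = 1
g′′(0) = -1
g′′′(0) = 7/2
g^(4)(0) = -7
Then c_k = g^(k)(0)/k! gives each Taylor coefficient.

-7*z^4/24 + 7*z^3/12 - z^2/2 + z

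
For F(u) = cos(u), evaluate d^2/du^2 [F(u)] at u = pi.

Compute the successive derivatives at the expansion point and divide by k!.
The coefficient of (u - pi)^2 in the expansion is 1/2, so F′′(pi) = 2! * (1/2) = 1.

1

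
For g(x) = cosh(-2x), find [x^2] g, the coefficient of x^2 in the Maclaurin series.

Apply the Taylor formula c_k = f^(k)(a)/k!.
[x^0] = 1;  [x^1] = 0;  [x^2] = 2.
So c_2 = g′′(0)/2! = 2.

2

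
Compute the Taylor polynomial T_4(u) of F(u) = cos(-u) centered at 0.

u^4/24 - u^2/2 + 1

Apply the Taylor formula c_k = f^(k)(a)/k!.
F(0) = 1
F′(0) = 0
F′′(0) = -1
F′′′(0) = 0
F^(4)(0) = 1
Dividing each by k! gives the coefficients c_0, ..., c_4.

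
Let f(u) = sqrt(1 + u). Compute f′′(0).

The coefficient of u^2 in the expansion is -1/8, so f′′(0) = 2! * (-1/8) = -1/4.

-1/4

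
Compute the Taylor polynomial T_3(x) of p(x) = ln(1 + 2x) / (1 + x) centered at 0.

Take the Cauchy product of the two expansions.
p(0) = 0
p′(0) = 2
p′′(0) = -8
p′′′(0) = 40
Then c_k = p^(k)(0)/k! gives each Taylor coefficient.

20*x^3/3 - 4*x^2 + 2*x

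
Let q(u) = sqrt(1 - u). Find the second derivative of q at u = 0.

-1/4

From the series, [u^2] q = -1/8; multiply by 2! = 2 to get -1/4.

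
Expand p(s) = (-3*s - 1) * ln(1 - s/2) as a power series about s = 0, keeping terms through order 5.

Multiply each power in the prefactor through the base expansion.
[s^0] = 0;  [s^1] = 1/2;  [s^2] = 13/8;  [s^3] = 5/12;  [s^4] = 9/64;  [s^5] = 17/320.

17*s^5/320 + 9*s^4/64 + 5*s^3/12 + 13*s^2/8 + s/2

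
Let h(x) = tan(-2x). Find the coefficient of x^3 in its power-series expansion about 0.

[x^0] = 0;  [x^1] = -2;  [x^2] = 0;  [x^3] = -8/3.

-8/3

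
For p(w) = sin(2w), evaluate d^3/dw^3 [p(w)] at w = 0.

-8

Compute the successive derivatives at the expansion point and divide by k!.
The coefficient of w^3 in the expansion is -4/3, so p′′′(0) = 3! * (-4/3) = -8.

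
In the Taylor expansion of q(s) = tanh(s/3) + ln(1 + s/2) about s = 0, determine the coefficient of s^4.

-1/64

Add the two expansions coefficient-wise.
So c_4 = q^(4)(0)/4! = -1/64.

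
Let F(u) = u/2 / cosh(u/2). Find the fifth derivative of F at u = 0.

25/32

Invert the denominator's series and multiply.
The coefficient of u^5 in the expansion is 5/768, so F^(5)(0) = 5! * (5/768) = 25/32.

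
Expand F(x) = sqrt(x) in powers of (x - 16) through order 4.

-5*(x - 16)^4/2097152 + (x - 16)^3/16384 - (x - 16)^2/512 + (x - 16)/8 + 4

Differentiate repeatedly and evaluate at the center.
F(16) = 4
F′(16) = 1/8
F′′(16) = -1/256
F′′′(16) = 3/8192
F^(4)(16) = -15/262144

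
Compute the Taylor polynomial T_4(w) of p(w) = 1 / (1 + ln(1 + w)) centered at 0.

Use the geometric series for the reciprocal, then substitute.
[w^0] = 1;  [w^1] = -1;  [w^2] = 3/2;  [w^3] = -7/3;  [w^4] = 11/3.

11*w^4/3 - 7*w^3/3 + 3*w^2/2 - w + 1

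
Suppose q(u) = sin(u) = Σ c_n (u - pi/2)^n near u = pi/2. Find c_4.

1/24

[(u - pi/2)^0] = 1;  [(u - pi/2)^1] = 0;  [(u - pi/2)^2] = -1/2;  [(u - pi/2)^3] = 0;  [(u - pi/2)^4] = 1/24.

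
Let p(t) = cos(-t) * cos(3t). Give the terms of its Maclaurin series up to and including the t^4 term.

17*t^4/3 - 5*t^2 + 1

Expand each factor separately, then convolve coefficients.
[t^0] = 1;  [t^1] = 0;  [t^2] = -5;  [t^3] = 0;  [t^4] = 17/3.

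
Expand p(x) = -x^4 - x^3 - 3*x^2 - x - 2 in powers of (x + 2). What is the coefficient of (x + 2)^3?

p(-2) = -20
p′(-2) = 31
p′′(-2) = -42
p′′′(-2) = 42

7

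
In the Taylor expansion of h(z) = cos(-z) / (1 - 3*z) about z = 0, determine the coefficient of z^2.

17/2

Expand 1/(denominator) as a geometric series and multiply by the numerator's series.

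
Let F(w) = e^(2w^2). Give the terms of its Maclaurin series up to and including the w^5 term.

2*w^4 + 2*w^2 + 1

[w^0] = 1;  [w^1] = 0;  [w^2] = 2;  [w^3] = 0;  [w^4] = 2;  [w^5] = 0.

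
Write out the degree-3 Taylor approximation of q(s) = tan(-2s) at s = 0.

-8*s^3/3 - 2*s

Apply the Taylor formula c_k = f^(k)(a)/k!.
[s^0] = 0;  [s^1] = -2;  [s^2] = 0;  [s^3] = -8/3.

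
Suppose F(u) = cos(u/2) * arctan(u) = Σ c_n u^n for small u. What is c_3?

Expand each factor separately, then convolve coefficients.
[u^0] = 0;  [u^1] = 1;  [u^2] = 0;  [u^3] = -11/24.

-11/24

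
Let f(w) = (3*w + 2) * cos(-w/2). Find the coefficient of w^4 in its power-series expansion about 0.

1/192

Distribute the polynomial across the series and collect like powers.
f(0) = 2
f′(0) = 3
f′′(0) = -1/2
f′′′(0) = -9/4
f^(4)(0) = 1/8
So c_4 = f^(4)(0)/4! = 1/192.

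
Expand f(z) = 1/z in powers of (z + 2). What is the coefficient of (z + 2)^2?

-1/8

Use the known series and substitute for the argument.
f(-2) = -1/2
f′(-2) = -1/4
f′′(-2) = -1/4
So c_2 = f′′(-2)/2! = -1/8.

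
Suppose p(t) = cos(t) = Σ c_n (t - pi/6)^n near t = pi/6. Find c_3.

1/12

Use the known series and substitute for the argument.
[(t - pi/6)^0] = sqrt(3)/2;  [(t - pi/6)^1] = -1/2;  [(t - pi/6)^2] = -sqrt(3)/4;  [(t - pi/6)^3] = 1/12.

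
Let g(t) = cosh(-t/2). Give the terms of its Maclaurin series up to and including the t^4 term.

t^4/384 + t^2/8 + 1

Apply the Taylor formula c_k = f^(k)(a)/k!.
g(0) = 1
g′(0) = 0
g′′(0) = 1/4
g′′′(0) = 0
g^(4)(0) = 1/16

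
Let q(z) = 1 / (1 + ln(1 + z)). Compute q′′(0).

3

Expand as Σ (-1)^k u^k with u equal to the inner function's series.
The coefficient of z^2 in the expansion is 3/2, so q′′(0) = 2! * (3/2) = 3.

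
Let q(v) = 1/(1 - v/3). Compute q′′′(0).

Apply the Taylor formula c_k = f^(k)(a)/k!.
The coefficient of v^3 in the expansion is 1/27, so q′′′(0) = 3! * (1/27) = 2/9.

2/9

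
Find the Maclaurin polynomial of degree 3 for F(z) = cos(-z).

1 - z^2/2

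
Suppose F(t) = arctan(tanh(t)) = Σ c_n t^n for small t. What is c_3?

-2/3

Substitute the inner expansion into the outer series and collect powers.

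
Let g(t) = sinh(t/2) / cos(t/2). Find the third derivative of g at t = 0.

Write the quotient as an unknown series and match coefficients against numerator = denominator · series.
From the series, [t^3] g = 1/12; multiply by 3! = 6 to get 1/2.

1/2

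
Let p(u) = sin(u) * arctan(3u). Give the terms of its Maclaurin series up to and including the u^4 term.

-19*u^4/2 + 3*u^2

Multiply the two series term by term and collect like powers.
p(0) = 0
p′(0) = 0
p′′(0) = 6
p′′′(0) = 0
p^(4)(0) = -228
The Taylor polynomial is Σ p^(k)(0)/k! · u^k.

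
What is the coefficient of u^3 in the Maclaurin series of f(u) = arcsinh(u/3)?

[u^0] = 0;  [u^1] = 1/3;  [u^2] = 0;  [u^3] = -1/162.

-1/162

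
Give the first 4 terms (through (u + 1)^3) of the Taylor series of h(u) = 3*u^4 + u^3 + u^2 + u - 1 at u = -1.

-11*(u + 1)^3 + 16*(u + 1)^2 - 10*(u + 1) + 1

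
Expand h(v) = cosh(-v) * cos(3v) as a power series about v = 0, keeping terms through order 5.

7*v^4/6 - 4*v^2 + 1

Write out both Maclaurin series and multiply, keeping only the needed powers.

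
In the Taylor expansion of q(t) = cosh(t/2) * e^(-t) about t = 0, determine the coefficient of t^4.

41/384

Expand each factor separately, then convolve coefficients.
q(0) = 1
q′(0) = -1
q′′(0) = 5/4
q′′′(0) = -7/4
q^(4)(0) = 41/16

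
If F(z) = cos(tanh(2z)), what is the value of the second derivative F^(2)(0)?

-4

Plug the Maclaurin series of the inner function into that of the outer and collect terms.
The coefficient of z^2 in the expansion is -2, so F′′(0) = 2! * (-2) = -4.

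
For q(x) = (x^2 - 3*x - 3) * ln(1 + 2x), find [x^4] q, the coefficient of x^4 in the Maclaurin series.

Distribute the polynomial across the series and collect like powers.
q(0) = 0
q′(0) = -6
q′′(0) = 0
q′′′(0) = 0
q^(4)(0) = 48
The Taylor polynomial is Σ q^(k)(0)/k! · x^k.

2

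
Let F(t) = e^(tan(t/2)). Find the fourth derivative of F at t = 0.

9/16

Compose series: expand the inner function first, then feed it into the outer expansion.
The coefficient of t^4 in the expansion is 3/128, so F^(4)(0) = 4! * (3/128) = 9/16.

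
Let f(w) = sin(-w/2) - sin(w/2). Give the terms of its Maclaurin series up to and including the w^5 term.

-w^5/1920 + w^3/24 - w

Add the two expansions coefficient-wise.
[w^0] = 0;  [w^1] = -1;  [w^2] = 0;  [w^3] = 1/24;  [w^4] = 0;  [w^5] = -1/1920.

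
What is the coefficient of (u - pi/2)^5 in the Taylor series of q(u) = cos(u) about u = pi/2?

-1/120

Compute the successive derivatives at the expansion point and divide by k!.
[(u - pi/2)^0] = 0;  [(u - pi/2)^1] = -1;  [(u - pi/2)^2] = 0;  [(u - pi/2)^3] = 1/6;  [(u - pi/2)^4] = 0;  [(u - pi/2)^5] = -1/120.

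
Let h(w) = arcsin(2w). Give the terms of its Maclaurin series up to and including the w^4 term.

4*w^3/3 + 2*w

[w^0] = 0;  [w^1] = 2;  [w^2] = 0;  [w^3] = 4/3;  [w^4] = 0.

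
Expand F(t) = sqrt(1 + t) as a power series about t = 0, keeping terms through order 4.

F(0) = 1
F′(0) = 1/2
F′′(0) = -1/4
F′′′(0) = 3/8
F^(4)(0) = -15/16
Dividing each by k! gives the coefficients c_0, ..., c_4.

-5*t^4/128 + t^3/16 - t^2/8 + t/2 + 1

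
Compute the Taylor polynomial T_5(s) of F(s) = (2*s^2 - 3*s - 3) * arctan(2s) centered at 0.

-368*s^5/15 + 8*s^4 + 12*s^3 - 6*s^2 - 6*s

Multiply each power in the prefactor through the base expansion.
[s^0] = 0;  [s^1] = -6;  [s^2] = -6;  [s^3] = 12;  [s^4] = 8;  [s^5] = -368/15.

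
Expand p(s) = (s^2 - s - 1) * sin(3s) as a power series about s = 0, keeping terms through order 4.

9*s^4/2 + 15*s^3/2 - 3*s^2 - 3*s

Shift and add copies of the series according to the polynomial's terms.
p(0) = 0
p′(0) = -3
p′′(0) = -6
p′′′(0) = 45
p^(4)(0) = 108
The Taylor polynomial is Σ p^(k)(0)/k! · s^k.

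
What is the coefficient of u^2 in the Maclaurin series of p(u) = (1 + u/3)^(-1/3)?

Use the known series and substitute for the argument.
[u^0] = 1;  [u^1] = -1/9;  [u^2] = 2/81.

2/81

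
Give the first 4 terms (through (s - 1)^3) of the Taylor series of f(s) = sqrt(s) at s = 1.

Compute the successive derivatives at the expansion point and divide by k!.
f(1) = 1
f′(1) = 1/2
f′′(1) = -1/4
f′′′(1) = 3/8

(s - 1)^3/16 - (s - 1)^2/8 + (s - 1)/2 + 1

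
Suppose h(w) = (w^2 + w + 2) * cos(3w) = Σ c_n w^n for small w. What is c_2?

Distribute the polynomial across the series and collect like powers.
[w^0] = 2;  [w^1] = 1;  [w^2] = -8.

-8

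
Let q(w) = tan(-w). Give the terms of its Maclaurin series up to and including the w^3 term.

-w^3/3 - w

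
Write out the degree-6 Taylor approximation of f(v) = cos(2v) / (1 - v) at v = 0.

Take the Cauchy product of the two expansions.
f(0) = 1
f′(0) = 1
f′′(0) = -2
f′′′(0) = -6
f^(4)(0) = -8
f^(5)(0) = -40
f^(6)(0) = -304

-19*v^6/45 - v^5/3 - v^4/3 - v^3 - v^2 + v + 1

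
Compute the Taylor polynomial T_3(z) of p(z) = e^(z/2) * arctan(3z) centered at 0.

Expand each factor separately, then convolve coefficients.
p(0) = 0
p′(0) = 3
p′′(0) = 3
p′′′(0) = -207/4
The Taylor polynomial is Σ p^(k)(0)/k! · z^k.

-69*z^3/8 + 3*z^2/2 + 3*z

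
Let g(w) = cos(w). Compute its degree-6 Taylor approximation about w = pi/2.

Differentiate repeatedly and evaluate at the center.
g(pi/2) = 0
g′(pi/2) = -1
g′′(pi/2) = 0
g′′′(pi/2) = 1
g^(4)(pi/2) = 0
g^(5)(pi/2) = -1
g^(6)(pi/2) = 0
Then c_k = g^(k)(pi/2)/k! gives each Taylor coefficient.

-(w - pi/2)^5/120 + (w - pi/2)^3/6 - (w - pi/2)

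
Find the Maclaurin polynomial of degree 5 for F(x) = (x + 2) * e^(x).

Shift and add copies of the series according to the polynomial's terms.
F(0) = 2
F′(0) = 3
F′′(0) = 4
F′′′(0) = 5
F^(4)(0) = 6
F^(5)(0) = 7

7*x^5/120 + x^4/4 + 5*x^3/6 + 2*x^2 + 3*x + 2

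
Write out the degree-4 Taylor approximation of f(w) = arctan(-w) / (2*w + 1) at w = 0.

22*w^4/3 - 11*w^3/3 + 2*w^2 - w

Multiply the numerator's expansion by the denominator's geometric series.
f(0) = 0
f′(0) = -1
f′′(0) = 4
f′′′(0) = -22
f^(4)(0) = 176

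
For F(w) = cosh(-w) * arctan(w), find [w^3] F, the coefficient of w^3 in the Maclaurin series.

Take the Cauchy product of the two expansions.

1/6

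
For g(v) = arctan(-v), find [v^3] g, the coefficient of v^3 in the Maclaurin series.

1/3

g(0) = 0
g′(0) = -1
g′′(0) = 0
g′′′(0) = 2
So c_3 = g′′′(0)/3! = 1/3.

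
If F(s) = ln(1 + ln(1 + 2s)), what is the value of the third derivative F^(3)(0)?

56

Substitute the inner expansion into the outer series and collect powers.
The coefficient of s^3 in the expansion is 28/3, so F′′′(0) = 3! * (28/3) = 56.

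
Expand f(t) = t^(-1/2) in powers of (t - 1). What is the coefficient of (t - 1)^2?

3/8

[(t - 1)^0] = 1;  [(t - 1)^1] = -1/2;  [(t - 1)^2] = 3/8.
So c_2 = f′′(1)/2! = 3/8.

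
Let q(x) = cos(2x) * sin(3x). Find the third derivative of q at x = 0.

Take the Cauchy product of the two expansions.
From the series, [x^3] q = -21/2; multiply by 3! = 6 to get -63.

-63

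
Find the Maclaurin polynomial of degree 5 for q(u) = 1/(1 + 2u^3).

1 - 2*u^3

q(0) = 1
q′(0) = 0
q′′(0) = 0
q′′′(0) = -12
q^(4)(0) = 0
q^(5)(0) = 0
The Taylor polynomial is Σ q^(k)(0)/k! · u^k.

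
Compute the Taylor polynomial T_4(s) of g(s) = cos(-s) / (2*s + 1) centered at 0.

Use 1/(1 - r) = Σ r^k on the denominator, then take the Cauchy product.

337*s^4/24 - 7*s^3 + 7*s^2/2 - 2*s + 1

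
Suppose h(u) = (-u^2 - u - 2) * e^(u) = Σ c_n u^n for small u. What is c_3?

-11/6

Shift and add copies of the series according to the polynomial's terms.
h(0) = -2
h′(0) = -3
h′′(0) = -6
h′′′(0) = -11
Then c_k = h^(k)(0)/k! gives each Taylor coefficient.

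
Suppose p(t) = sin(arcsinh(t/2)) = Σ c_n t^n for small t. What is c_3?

Plug the Maclaurin series of the inner function into that of the outer and collect terms.
p(0) = 0
p′(0) = 1/2
p′′(0) = 0
p′′′(0) = -1/4
So c_3 = p′′′(0)/3! = -1/24.

-1/24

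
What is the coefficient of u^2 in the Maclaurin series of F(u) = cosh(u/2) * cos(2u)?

-15/8

Write out both Maclaurin series and multiply, keeping only the needed powers.
F(0) = 1
F′(0) = 0
F′′(0) = -15/4
The Taylor polynomial is Σ F^(k)(0)/k! · u^k.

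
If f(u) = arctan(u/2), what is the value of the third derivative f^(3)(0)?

-1/4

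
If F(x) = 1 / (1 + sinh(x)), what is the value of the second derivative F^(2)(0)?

Expand as Σ (-1)^k u^k with u equal to the inner function's series.
The coefficient of x^2 in the expansion is 1, so F′′(0) = 2! * (1) = 2.

2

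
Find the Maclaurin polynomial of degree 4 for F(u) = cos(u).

u^4/24 - u^2/2 + 1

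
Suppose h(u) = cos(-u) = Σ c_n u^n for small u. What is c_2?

-1/2

[u^0] = 1;  [u^1] = 0;  [u^2] = -1/2.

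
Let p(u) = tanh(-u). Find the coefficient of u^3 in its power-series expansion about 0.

1/3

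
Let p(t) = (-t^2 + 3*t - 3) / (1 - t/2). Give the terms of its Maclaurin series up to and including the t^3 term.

Distribute the polynomial across the series and collect like powers.
p(0) = -3
p′(0) = 3/2
p′′(0) = -1/2
p′′′(0) = -3/4

-t^3/8 - t^2/4 + 3*t/2 - 3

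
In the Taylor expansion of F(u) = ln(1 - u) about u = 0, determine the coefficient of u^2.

F(0) = 0
F′(0) = -1
F′′(0) = -1
Dividing each by k! gives the coefficients c_0, ..., c_2.

-1/2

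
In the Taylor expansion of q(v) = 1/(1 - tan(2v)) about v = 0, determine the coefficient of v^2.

4

Substitute the inner expansion into the outer series and collect powers.
q(0) = 1
q′(0) = 2
q′′(0) = 8
So c_2 = q′′(0)/2! = 4.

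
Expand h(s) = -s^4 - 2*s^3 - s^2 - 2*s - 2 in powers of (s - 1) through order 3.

h(1) = -8
h′(1) = -14
h′′(1) = -26
h′′′(1) = -36

-6*(s - 1)^3 - 13*(s - 1)^2 - 14*(s - 1) - 8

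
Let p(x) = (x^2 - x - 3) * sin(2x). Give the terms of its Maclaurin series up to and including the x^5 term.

Shift and add copies of the series according to the polynomial's terms.
p(0) = 0
p′(0) = -6
p′′(0) = -4
p′′′(0) = 36
p^(4)(0) = 32
p^(5)(0) = -256

-32*x^5/15 + 4*x^4/3 + 6*x^3 - 2*x^2 - 6*x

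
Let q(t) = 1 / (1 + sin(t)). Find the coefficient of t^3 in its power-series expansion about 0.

Write 1/(1+u) = 1 - u + u^2 - u^3 + ... and substitute the series for u.
q(0) = 1
q′(0) = -1
q′′(0) = 2
q′′′(0) = -5
So c_3 = q′′′(0)/3! = -5/6.

-5/6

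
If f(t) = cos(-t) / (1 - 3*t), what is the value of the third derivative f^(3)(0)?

153

Use 1/(1 - r) = Σ r^k on the denominator, then take the Cauchy product.
The coefficient of t^3 in the expansion is 51/2, so f′′′(0) = 3! * (51/2) = 153.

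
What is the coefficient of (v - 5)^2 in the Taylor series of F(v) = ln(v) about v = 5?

-1/50

Differentiate repeatedly and evaluate at the center.
F(5) = ln(5)
F′(5) = 1/5
F′′(5) = -1/25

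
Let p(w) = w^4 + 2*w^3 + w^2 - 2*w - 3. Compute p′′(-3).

74

Differentiate repeatedly and evaluate at the center.
From the series, [(w + 3)^2] p = 37; multiply by 2! = 2 to get 74.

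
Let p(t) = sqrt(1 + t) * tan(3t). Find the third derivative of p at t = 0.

Multiply the two series term by term and collect like powers.
The coefficient of t^3 in the expansion is 69/8, so p′′′(0) = 3! * (69/8) = 207/4.

207/4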